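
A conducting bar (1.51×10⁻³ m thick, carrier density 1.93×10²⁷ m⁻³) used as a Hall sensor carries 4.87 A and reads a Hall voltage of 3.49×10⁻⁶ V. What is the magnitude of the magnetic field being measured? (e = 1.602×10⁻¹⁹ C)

B ≈ 0.335 T

From V_H = IB/(n e t), B = V_H n e t / I.
B = (3.49×10⁻⁶)(1.93×10²⁷)(1.602×10⁻¹⁹)(1.51×10⁻³)/4.87 ≈ 0.335 T.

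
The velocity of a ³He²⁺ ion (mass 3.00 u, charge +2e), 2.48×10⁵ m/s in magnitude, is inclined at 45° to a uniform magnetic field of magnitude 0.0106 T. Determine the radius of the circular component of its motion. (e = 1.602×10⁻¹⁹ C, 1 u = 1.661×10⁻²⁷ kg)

r ≈ 0.257 m

v⊥ = v sinθ = 2.48×10⁵·sin45° ≈ 1.754×10⁵ m/s.
r = m v⊥/(|q|B) = (4.983×10⁻²⁷)(1.754×10⁵)/((3.204×10⁻¹⁹)(0.0106)) ≈ 0.257 m.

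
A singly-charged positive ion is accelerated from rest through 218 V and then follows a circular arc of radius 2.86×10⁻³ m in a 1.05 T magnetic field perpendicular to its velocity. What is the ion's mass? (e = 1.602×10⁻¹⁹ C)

m ≈ 3.31×10⁻²⁷ kg

Combine |q|V = ½mv² and r = mv/(|q|B): eliminate v to get m = qB²r²/(2V).
m = (1.602×10⁻¹⁹)(1.05)²(2.86×10⁻³)²/(2·218) ≈ 3.31×10⁻²⁷ kg.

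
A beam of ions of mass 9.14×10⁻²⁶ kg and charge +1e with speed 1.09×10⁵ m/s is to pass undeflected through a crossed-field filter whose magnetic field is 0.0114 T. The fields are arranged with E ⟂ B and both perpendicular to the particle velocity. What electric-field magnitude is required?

For straight-line motion qE = qvB, so E = vB.
E = 1.09×10⁵ × 0.0114 = 1240 V/m.

E = 1240 V/m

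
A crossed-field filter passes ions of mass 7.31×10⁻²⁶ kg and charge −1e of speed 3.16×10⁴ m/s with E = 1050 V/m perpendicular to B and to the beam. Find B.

B = 0.0332 T

Balance of forces in the selector: qE = qvB ⇒ B = E/v.
B = 1050/3.16×10⁴ = 0.0332 T.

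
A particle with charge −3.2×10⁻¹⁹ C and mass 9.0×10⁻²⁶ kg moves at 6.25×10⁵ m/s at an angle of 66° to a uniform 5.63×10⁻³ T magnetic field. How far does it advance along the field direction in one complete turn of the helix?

v∥ = v cosθ = 6.25×10⁵·cos66° ≈ 2.542×10⁵ m/s.
T = 2πm/(|q|B) = 2π(9.0×10⁻²⁶)/((3.2×10⁻¹⁹)(5.63×10⁻³)) ≈ 3.139×10⁻⁴ s.
pitch = v∥ T = (2.542×10⁵)(3.139×10⁻⁴) ≈ 79.8 m.

p ≈ 79.8 m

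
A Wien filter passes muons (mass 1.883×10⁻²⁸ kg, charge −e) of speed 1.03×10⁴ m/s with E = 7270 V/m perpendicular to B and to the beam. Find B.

Balance of forces in the selector: qE = qvB ⇒ B = E/v.
B = 7270/1.03×10⁴ = 0.706 T.

B = 0.706 T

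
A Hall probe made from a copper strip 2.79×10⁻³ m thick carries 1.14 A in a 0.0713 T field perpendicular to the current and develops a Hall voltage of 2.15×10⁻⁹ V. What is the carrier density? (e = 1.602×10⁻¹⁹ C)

n ≈ 8.46×10²⁸ m⁻³

From V_H = IB/(n e t), n = IB/(V_H e t).
n = (1.14)(0.0713)/((2.15×10⁻⁹)(1.602×10⁻¹⁹)(2.79×10⁻³)) ≈ 8.46×10²⁸ m⁻³.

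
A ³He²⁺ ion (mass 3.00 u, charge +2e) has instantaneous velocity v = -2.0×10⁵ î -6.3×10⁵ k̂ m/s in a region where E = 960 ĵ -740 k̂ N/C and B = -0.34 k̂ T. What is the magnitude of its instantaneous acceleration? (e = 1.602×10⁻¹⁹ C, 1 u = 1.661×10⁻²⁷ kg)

v×B = (0, -6.80×10⁴, 0) N/C.
E + v×B = (0, -6.70×10⁴, -740) N/C.
F = q(E + v×B) = (3.204×10⁻¹⁹ C)·(0, -6.70×10⁴, -740) = (0, -2.15×10⁻¹⁴, -2.37×10⁻¹⁶) N.
|a| = |F|/m = 2.148×10⁻¹⁴/4.983×10⁻²⁷ ≈ 4.31×10¹² m/s².

|a| ≈ 4.31×10¹² m/s²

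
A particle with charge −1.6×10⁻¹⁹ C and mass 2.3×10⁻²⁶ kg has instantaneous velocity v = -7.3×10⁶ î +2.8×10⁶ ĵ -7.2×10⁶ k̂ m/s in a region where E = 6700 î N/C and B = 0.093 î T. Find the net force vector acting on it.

v×B = (0, -6.70×10⁵, -2.60×10⁵) N/C.
E + v×B = (6700, -6.70×10⁵, -2.60×10⁵) N/C.
F = q(E + v×B) = (−1.6×10⁻¹⁹ C)·(6700, -6.70×10⁵, -2.60×10⁵) = (-1.07×10⁻¹⁵, 1.07×10⁻¹³, 4.17×10⁻¹⁴) N.

F ≈ (-1.07×10⁻¹⁵, 1.07×10⁻¹³, 4.17×10⁻¹⁴) N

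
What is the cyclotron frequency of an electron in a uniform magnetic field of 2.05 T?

f = |q|B/(2πm).
f = (1.602×10⁻¹⁹)(2.05)/(2π·9.109×10⁻³¹) ≈ 5.74×10¹⁰ Hz.

f ≈ 5.74×10¹⁰ Hz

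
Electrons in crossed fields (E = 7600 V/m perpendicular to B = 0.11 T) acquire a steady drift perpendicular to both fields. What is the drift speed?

v_d ≈ 6.9×10⁴ m/s

The E×B drift speed is v_d = E/B.
v_d = 7600/0.11 = 6.9×10⁴ m/s.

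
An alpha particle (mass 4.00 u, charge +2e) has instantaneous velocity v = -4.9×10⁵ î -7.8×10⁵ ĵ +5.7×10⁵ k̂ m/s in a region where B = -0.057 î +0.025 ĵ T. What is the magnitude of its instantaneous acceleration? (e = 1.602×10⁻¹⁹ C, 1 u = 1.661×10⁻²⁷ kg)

|a| ≈ 3.23×10¹² m/s²

v×B = (-1.42×10⁴, -3.25×10⁴, -5.67×10⁴) N/C.
F = q v×B = (3.204×10⁻¹⁹ C)·(-1.42×10⁴, -3.25×10⁴, -5.67×10⁴) = (-4.57×10⁻¹⁵, -1.04×10⁻¹⁴, -1.82×10⁻¹⁴) N.
|a| = |F|/m = 2.143×10⁻¹⁴/6.644×10⁻²⁷ ≈ 3.23×10¹² m/s².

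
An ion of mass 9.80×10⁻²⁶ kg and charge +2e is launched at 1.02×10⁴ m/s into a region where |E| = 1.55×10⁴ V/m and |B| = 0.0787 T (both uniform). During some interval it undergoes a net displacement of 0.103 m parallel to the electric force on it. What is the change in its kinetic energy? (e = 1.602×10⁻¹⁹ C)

ΔKE ≈ 5.12×10⁻¹⁶ J

The magnetic force is always ⟂ v and does no work; only the electric force changes KE.
ΔKE = F_E · d = |q|E d = (3.204×10⁻¹⁹)(1.55×10⁴)(0.103) ≈ 5.12×10⁻¹⁶ J.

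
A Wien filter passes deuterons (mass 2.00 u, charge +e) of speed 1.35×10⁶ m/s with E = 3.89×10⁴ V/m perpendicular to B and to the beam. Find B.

Balance of forces in the selector: qE = qvB ⇒ B = E/v.
B = 3.89×10⁴/1.35×10⁶ = 0.0288 T.

B = 0.0288 T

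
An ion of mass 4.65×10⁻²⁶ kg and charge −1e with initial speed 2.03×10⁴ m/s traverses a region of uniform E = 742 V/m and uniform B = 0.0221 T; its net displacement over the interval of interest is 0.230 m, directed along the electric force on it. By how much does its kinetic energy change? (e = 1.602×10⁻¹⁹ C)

ΔKE ≈ 2.73×10⁻¹⁷ J

The magnetic force is always ⟂ v and does no work; only the electric force changes KE.
ΔKE = F_E · d = |q|E d = (1.602×10⁻¹⁹)(742)(0.230) ≈ 2.73×10⁻¹⁷ J.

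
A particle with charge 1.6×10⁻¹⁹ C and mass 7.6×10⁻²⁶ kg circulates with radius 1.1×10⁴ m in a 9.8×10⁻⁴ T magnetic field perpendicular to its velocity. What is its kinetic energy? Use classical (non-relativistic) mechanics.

KE ≈ 1.2×10⁸ eV

v = |q|Br/m, then KE = ½mv² = (qBr)²/(2m).
v = (1.6×10⁻¹⁹)(9.8×10⁻⁴)(1.1×10⁴)/7.6×10⁻²⁶ ≈ 2.269×10⁷ m/s.
KE = ½(7.6×10⁻²⁶)(2.269×10⁷)² ≈ 2.0×10⁻¹¹ J = 1.2×10⁸ eV.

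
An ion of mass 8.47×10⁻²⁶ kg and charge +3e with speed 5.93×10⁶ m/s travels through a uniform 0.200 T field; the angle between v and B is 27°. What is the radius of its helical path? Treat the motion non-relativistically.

v⊥ = v sinθ = 5.93×10⁶·sin27° ≈ 2.692×10⁶ m/s.
r = m v⊥/(|q|B) = (8.47×10⁻²⁶)(2.692×10⁶)/((4.806×10⁻¹⁹)(0.200)) ≈ 2.37 m.

r ≈ 2.37 m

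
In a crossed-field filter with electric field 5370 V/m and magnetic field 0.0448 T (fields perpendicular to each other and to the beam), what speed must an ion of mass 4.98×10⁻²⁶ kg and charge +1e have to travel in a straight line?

v = 1.20×10⁵ m/s

Zero net Lorentz force requires |qE| = |q v×B|, i.e. E = vB.
v = E/B = 5370/0.0448 = 1.20×10⁵ m/s.
The result is independent of the particle's charge and mass.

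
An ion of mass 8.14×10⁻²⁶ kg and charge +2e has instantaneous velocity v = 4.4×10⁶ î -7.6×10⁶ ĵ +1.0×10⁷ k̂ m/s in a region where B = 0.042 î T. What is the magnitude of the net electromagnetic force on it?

v×B = (0, 4.20×10⁵, 3.19×10⁵) N/C.
F = q v×B = (3.204×10⁻¹⁹ C)·(0, 4.20×10⁵, 3.19×10⁵) = (0, 1.35×10⁻¹³, 1.02×10⁻¹³) N.
|F| = 1.69×10⁻¹³ N.

|F| ≈ 1.69×10⁻¹³ N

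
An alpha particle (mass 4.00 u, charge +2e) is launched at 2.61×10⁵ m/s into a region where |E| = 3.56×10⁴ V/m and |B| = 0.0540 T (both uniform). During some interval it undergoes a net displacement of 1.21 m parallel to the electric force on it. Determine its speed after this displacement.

v_f ≈ 2.05×10⁶ m/s

B does no work; ΔKE = |q|E d.
½mv_f² = ½mv₀² + |q|Ed = ½(6.644×10⁻²⁷)(2.61×10⁵)² + (3.204×10⁻¹⁹)(3.56×10⁴)(1.21) ≈ 2.263×10⁻¹⁶ J + 1.380×10⁻¹⁴ J ≈ 1.403×10⁻¹⁴ J.
v_f = √(2·1.403×10⁻¹⁴/6.644×10⁻²⁷) ≈ 2.05×10⁶ m/s.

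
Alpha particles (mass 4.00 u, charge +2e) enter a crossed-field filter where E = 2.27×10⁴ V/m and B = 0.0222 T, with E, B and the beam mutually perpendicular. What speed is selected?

v = 1.02×10⁶ m/s

For undeflected motion the electric and magnetic forces balance: qE = qvB.
v = E/B = 2.27×10⁴/0.0222 = 1.02×10⁶ m/s.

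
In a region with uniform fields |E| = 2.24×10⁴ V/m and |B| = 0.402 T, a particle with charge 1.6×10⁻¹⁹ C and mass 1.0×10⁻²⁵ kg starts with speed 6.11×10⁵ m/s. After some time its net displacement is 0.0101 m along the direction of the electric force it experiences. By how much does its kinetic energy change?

ΔKE ≈ 3.62×10⁻¹⁷ J

The magnetic force is always ⟂ v and does no work; only the electric force changes KE.
ΔKE = F_E · d = |q|E d = (1.6×10⁻¹⁹)(2.24×10⁴)(0.0101) ≈ 3.62×10⁻¹⁷ J.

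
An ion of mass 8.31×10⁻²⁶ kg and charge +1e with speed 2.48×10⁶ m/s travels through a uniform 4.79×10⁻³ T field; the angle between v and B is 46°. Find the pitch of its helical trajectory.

v∥ = v cosθ = 2.48×10⁶·cos46° ≈ 1.723×10⁶ m/s.
T = 2πm/(|q|B) = 2π(8.31×10⁻²⁶)/((1.602×10⁻¹⁹)(4.79×10⁻³)) ≈ 6.804×10⁻⁴ s.
pitch = v∥ T = (1.723×10⁶)(6.804×10⁻⁴) ≈ 1170 m.

p ≈ 1170 m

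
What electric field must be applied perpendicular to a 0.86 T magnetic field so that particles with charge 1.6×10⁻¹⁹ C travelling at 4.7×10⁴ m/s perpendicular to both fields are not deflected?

For straight-line motion qE = qvB, so E = vB.
E = 4.7×10⁴ × 0.86 = 4.0×10⁴ V/m.

E = 4.0×10⁴ V/m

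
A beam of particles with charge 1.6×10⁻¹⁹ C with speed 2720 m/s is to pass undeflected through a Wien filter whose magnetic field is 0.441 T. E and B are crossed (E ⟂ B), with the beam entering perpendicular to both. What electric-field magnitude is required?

E = 1200 V/m

For straight-line motion qE = qvB, so E = vB.
E = 2720 × 0.441 = 1200 V/m.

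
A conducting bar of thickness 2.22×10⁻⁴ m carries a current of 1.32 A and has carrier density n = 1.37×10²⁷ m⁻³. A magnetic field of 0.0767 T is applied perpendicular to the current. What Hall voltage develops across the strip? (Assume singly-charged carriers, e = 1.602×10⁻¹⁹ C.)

V_H = IB/(n e t).
V_H = (1.32)(0.0767)/((1.37×10²⁷)(1.602×10⁻¹⁹)(2.22×10⁻⁴)) ≈ 2.08×10⁻⁶ V.

V_H ≈ 2.08×10⁻⁶ V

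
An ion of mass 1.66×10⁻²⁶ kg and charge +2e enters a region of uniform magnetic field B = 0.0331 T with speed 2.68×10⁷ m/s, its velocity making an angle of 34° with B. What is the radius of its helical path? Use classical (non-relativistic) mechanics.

v⊥ = v sinθ = 2.68×10⁷·sin34° ≈ 1.499×10⁷ m/s.
r = m v⊥/(|q|B) = (1.66×10⁻²⁶)(1.499×10⁷)/((3.204×10⁻¹⁹)(0.0331)) ≈ 23.5 m.

r ≈ 23.5 m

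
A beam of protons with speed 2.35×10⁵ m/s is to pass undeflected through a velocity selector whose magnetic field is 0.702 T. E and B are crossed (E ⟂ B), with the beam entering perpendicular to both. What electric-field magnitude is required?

E = 1.65×10⁵ V/m

For straight-line motion qE = qvB, so E = vB.
E = 2.35×10⁵ × 0.702 = 1.65×10⁵ V/m.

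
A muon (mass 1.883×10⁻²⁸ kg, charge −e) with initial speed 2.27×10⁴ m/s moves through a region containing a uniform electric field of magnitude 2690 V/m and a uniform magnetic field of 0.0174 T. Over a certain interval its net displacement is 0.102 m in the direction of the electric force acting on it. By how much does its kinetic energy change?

The magnetic force is always ⟂ v and does no work; only the electric force changes KE.
ΔKE = F_E · d = |q|E d = (1.602×10⁻¹⁹)(2690)(0.102) ≈ 4.40×10⁻¹⁷ J.

ΔKE ≈ 4.40×10⁻¹⁷ J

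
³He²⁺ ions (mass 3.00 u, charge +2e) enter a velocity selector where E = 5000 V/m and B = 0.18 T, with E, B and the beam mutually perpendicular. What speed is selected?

v = 2.8×10⁴ m/s

Zero net Lorentz force requires |qE| = |q v×B|, i.e. E = vB.
v = E/B = 5000/0.18 = 2.8×10⁴ m/s.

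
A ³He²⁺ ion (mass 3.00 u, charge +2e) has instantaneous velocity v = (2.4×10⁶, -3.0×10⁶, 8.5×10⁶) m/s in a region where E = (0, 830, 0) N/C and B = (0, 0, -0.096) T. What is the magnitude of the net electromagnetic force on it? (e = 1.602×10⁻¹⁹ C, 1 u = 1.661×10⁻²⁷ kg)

|F| ≈ 1.18×10⁻¹³ N

v×B = (2.88×10⁵, 2.30×10⁵, 0) N/C.
E + v×B = (2.88×10⁵, 2.31×10⁵, 0) N/C.
F = q(E + v×B) = (3.204×10⁻¹⁹ C)·(2.88×10⁵, 2.31×10⁵, 0) = (9.23×10⁻¹⁴, 7.41×10⁻¹⁴, 0) N.
|F| = 1.18×10⁻¹³ N.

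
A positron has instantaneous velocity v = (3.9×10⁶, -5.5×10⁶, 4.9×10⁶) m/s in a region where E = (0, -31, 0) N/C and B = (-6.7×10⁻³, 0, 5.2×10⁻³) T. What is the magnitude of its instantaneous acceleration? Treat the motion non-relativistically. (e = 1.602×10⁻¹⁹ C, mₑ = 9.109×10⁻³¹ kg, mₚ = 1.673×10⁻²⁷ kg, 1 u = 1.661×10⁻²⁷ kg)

v×B = (-2.86×10⁴, -5.31×10⁴, -3.68×10⁴) N/C.
E + v×B = (-2.86×10⁴, -5.31×10⁴, -3.68×10⁴) N/C.
F = q(E + v×B) = (1.602×10⁻¹⁹ C)·(-2.86×10⁴, -5.31×10⁴, -3.68×10⁴) = (-4.58×10⁻¹⁵, -8.51×10⁻¹⁵, -5.90×10⁻¹⁵) N.
|a| = |F|/m = 1.133×10⁻¹⁴/9.109×10⁻³¹ ≈ 1.24×10¹⁶ m/s².

|a| ≈ 1.24×10¹⁶ m/s²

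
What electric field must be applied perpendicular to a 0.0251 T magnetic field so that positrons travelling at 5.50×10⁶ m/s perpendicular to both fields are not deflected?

E = 1.38×10⁵ V/m

For straight-line motion qE = qvB, so E = vB.
E = 5.50×10⁶ × 0.0251 = 1.38×10⁵ V/m.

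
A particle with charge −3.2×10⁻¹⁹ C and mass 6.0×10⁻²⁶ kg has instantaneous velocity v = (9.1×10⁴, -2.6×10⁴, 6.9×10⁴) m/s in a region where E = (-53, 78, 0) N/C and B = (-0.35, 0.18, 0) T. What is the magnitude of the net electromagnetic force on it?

v×B = (-1.24×10⁴, -2.42×10⁴, 7280) N/C.
E + v×B = (-1.25×10⁴, -2.41×10⁴, 7280) N/C.
F = q(E + v×B) = (−3.2×10⁻¹⁹ C)·(-1.25×10⁴, -2.41×10⁴, 7280) = (3.99×10⁻¹⁵, 7.70×10⁻¹⁵, -2.33×10⁻¹⁵) N.
|F| = 8.98×10⁻¹⁵ N.

|F| ≈ 8.98×10⁻¹⁵ N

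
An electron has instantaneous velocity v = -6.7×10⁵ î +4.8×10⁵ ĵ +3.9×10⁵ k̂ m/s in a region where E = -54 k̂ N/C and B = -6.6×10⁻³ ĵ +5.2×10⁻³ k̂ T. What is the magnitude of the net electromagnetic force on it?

|F| ≈ 1.21×10⁻¹⁵ N

v×B = (5070, 3480, 4420) N/C.
E + v×B = (5070, 3480, 4370) N/C.
F = q(E + v×B) = (−1.602×10⁻¹⁹ C)·(5070, 3480, 4370) = (-8.12×10⁻¹⁶, -5.58×10⁻¹⁶, -7.00×10⁻¹⁶) N.
|F| = 1.21×10⁻¹⁵ N.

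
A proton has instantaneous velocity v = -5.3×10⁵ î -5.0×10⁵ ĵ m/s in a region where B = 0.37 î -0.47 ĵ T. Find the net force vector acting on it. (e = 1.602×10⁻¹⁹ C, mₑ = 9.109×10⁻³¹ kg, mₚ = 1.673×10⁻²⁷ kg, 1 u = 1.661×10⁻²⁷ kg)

F ≈ (0, 0, 6.95×10⁻¹⁴) N

v×B = (0, 0, 4.34×10⁵) N/C.
F = q v×B = (1.602×10⁻¹⁹ C)·(0, 0, 4.34×10⁵) = (0, 0, 6.95×10⁻¹⁴) N.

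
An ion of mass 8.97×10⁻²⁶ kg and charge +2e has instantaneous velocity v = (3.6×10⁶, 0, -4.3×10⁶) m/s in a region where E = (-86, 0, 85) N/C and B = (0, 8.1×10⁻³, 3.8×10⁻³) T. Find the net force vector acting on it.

v×B = (3.48×10⁴, -1.37×10⁴, 2.92×10⁴) N/C.
E + v×B = (3.47×10⁴, -1.37×10⁴, 2.92×10⁴) N/C.
F = q(E + v×B) = (3.204×10⁻¹⁹ C)·(3.47×10⁴, -1.37×10⁴, 2.92×10⁴) = (1.11×10⁻¹⁴, -4.38×10⁻¹⁵, 9.37×10⁻¹⁵) N.

F ≈ (1.11×10⁻¹⁴, -4.38×10⁻¹⁵, 9.37×10⁻¹⁵) N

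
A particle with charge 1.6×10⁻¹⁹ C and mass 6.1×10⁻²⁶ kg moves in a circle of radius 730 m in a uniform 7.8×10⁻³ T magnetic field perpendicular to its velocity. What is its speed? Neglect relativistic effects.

From |q|vB = mv²/r, v = |q|Br/m.
v = (1.6×10⁻¹⁹)(7.8×10⁻³)(730)/6.1×10⁻²⁶ ≈ 1.5×10⁷ m/s.

v ≈ 1.5×10⁷ m/s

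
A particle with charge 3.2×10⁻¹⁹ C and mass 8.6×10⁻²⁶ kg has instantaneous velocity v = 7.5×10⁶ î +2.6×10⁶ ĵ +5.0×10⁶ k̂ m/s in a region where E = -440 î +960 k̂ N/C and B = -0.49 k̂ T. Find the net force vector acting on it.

v×B = (-1.27×10⁶, 3.68×10⁶, 0) N/C.
E + v×B = (-1.27×10⁶, 3.68×10⁶, 960) N/C.
F = q(E + v×B) = (3.2×10⁻¹⁹ C)·(-1.27×10⁶, 3.68×10⁶, 960) = (-4.08×10⁻¹³, 1.18×10⁻¹², 3.07×10⁻¹⁶) N.

F ≈ (-4.08×10⁻¹³, 1.18×10⁻¹², 3.07×10⁻¹⁶) N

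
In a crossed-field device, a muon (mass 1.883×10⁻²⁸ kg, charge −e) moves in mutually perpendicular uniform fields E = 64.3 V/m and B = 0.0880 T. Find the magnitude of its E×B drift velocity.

In crossed fields the guiding centre drifts at v_d = |E×B|/B² = E/B, independent of charge and mass.
v_d = 64.3/0.0880 = 731 m/s.

v_d ≈ 731 m/s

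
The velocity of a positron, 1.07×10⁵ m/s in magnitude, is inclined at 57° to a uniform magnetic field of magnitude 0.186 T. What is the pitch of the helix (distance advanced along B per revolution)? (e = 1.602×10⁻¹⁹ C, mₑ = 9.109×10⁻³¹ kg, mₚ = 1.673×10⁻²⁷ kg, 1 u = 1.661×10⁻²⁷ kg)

v∥ = v cosθ = 1.07×10⁵·cos57° ≈ 5.828×10⁴ m/s.
T = 2πm/(|q|B) = 2π(9.109×10⁻³¹)/((1.602×10⁻¹⁹)(0.186)) ≈ 1.921×10⁻¹⁰ s.
pitch = v∥ T = (5.828×10⁴)(1.921×10⁻¹⁰) ≈ 1.12×10⁻⁵ m.

p ≈ 1.12×10⁻⁵ m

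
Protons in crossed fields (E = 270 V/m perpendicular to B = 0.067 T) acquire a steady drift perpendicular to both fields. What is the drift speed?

In crossed fields the guiding centre drifts at v_d = |E×B|/B² = E/B, independent of charge and mass.
v_d = 270/0.067 = 4000 m/s.

v_d ≈ 4000 m/s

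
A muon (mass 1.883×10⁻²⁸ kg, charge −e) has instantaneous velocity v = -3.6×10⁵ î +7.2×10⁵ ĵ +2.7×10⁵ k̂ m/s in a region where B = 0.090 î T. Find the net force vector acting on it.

F ≈ (0, -3.89×10⁻¹⁵, 1.04×10⁻¹⁴) N

v×B = (0, 2.43×10⁴, -6.48×10⁴) N/C.
F = q v×B = (−1.602×10⁻¹⁹ C)·(0, 2.43×10⁴, -6.48×10⁴) = (0, -3.89×10⁻¹⁵, 1.04×10⁻¹⁴) N.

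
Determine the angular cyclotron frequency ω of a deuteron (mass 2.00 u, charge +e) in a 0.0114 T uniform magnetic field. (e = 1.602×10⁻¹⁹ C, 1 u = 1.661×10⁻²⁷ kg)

ω = |q|B/m.
ω = (1.602×10⁻¹⁹)(0.0114)/3.322×10⁻²⁷ ≈ 5.50×10⁵ rad/s.

ω ≈ 5.50×10⁵ rad/s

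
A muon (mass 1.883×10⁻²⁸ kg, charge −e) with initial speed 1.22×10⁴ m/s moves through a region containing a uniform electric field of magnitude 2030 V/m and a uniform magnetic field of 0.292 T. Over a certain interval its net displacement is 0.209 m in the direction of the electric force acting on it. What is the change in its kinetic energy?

ΔKE ≈ 6.80×10⁻¹⁷ J

The magnetic force is always ⟂ v and does no work; only the electric force changes KE.
ΔKE = F_E · d = |q|E d = (1.602×10⁻¹⁹)(2030)(0.209) ≈ 6.80×10⁻¹⁷ J.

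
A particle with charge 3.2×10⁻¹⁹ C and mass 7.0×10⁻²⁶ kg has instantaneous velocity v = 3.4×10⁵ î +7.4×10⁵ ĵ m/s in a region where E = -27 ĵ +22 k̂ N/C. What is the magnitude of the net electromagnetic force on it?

|F| ≈ 1.11×10⁻¹⁷ N

Only an electric field acts, so F = qE = (3.2×10⁻¹⁹ C)·(0, -27.0, 22.0) = (0, -8.64×10⁻¹⁸, 7.04×10⁻¹⁸) N.
|F| = 1.11×10⁻¹⁷ N.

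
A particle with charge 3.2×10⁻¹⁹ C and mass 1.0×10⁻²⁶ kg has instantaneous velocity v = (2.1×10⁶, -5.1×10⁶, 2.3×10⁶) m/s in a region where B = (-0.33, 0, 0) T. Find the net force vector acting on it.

F ≈ (0, -2.43×10⁻¹³, -5.39×10⁻¹³) N

v×B = (0, -7.59×10⁵, -1.68×10⁶) N/C.
F = q v×B = (3.2×10⁻¹⁹ C)·(0, -7.59×10⁵, -1.68×10⁶) = (0, -2.43×10⁻¹³, -5.39×10⁻¹³) N.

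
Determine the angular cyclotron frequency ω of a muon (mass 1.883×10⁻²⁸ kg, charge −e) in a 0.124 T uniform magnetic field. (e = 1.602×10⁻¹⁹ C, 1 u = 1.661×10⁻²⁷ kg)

ω = |q|B/m.
ω = (1.602×10⁻¹⁹)(0.124)/1.883×10⁻²⁸ ≈ 1.05×10⁸ rad/s.

ω ≈ 1.05×10⁸ rad/s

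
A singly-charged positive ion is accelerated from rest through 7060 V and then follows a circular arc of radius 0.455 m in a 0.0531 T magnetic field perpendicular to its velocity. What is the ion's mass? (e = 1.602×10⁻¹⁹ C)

Combine |q|V = ½mv² and r = mv/(|q|B): eliminate v to get m = qB²r²/(2V).
m = (1.602×10⁻¹⁹)(0.0531)²(0.455)²/(2·7060) ≈ 6.62×10⁻²⁷ kg.

m ≈ 6.62×10⁻²⁷ kg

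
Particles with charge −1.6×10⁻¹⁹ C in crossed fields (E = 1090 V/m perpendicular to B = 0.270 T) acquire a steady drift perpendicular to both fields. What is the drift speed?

v_d ≈ 4040 m/s

In crossed fields the guiding centre drifts at v_d = |E×B|/B² = E/B, independent of charge and mass.
v_d = 1090/0.270 = 4040 m/s.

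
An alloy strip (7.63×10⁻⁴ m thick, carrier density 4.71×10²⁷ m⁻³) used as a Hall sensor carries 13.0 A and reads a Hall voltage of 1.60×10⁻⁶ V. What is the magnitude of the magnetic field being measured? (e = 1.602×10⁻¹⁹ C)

From V_H = IB/(n e t), B = V_H n e t / I.
B = (1.60×10⁻⁶)(4.71×10²⁷)(1.602×10⁻¹⁹)(7.63×10⁻⁴)/13.0 ≈ 0.0709 T.

B ≈ 0.0709 T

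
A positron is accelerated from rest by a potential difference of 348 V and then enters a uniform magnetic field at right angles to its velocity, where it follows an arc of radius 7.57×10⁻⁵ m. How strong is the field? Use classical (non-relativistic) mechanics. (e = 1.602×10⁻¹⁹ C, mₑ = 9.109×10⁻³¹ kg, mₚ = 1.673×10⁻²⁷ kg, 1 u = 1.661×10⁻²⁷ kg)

B ≈ 0.831 T

v = √(2|q|V/m) = √(2·1.602×10⁻¹⁹·348/9.109×10⁻³¹) ≈ 1.106×10⁷ m/s.
B = mv/(|q|r) = (9.109×10⁻³¹)(1.106×10⁷)/((1.602×10⁻¹⁹)(7.57×10⁻⁵)) ≈ 0.831 T.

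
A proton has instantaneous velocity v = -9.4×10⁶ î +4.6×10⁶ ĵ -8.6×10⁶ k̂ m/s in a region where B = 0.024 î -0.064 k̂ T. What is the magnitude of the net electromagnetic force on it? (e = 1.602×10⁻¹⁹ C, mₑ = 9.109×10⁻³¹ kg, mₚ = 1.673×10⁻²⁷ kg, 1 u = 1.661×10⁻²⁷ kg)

v×B = (-2.94×10⁵, -8.08×10⁵, -1.10×10⁵) N/C.
F = q v×B = (1.602×10⁻¹⁹ C)·(-2.94×10⁵, -8.08×10⁵, -1.10×10⁵) = (-4.72×10⁻¹⁴, -1.29×10⁻¹³, -1.77×10⁻¹⁴) N.
|F| = 1.39×10⁻¹³ N.

|F| ≈ 1.39×10⁻¹³ N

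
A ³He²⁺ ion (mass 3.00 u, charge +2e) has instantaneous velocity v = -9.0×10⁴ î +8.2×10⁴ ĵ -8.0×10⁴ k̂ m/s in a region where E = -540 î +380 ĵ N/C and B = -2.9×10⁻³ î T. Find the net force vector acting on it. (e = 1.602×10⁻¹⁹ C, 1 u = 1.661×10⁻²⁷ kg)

F ≈ (-1.73×10⁻¹⁶, 1.96×10⁻¹⁶, 7.62×10⁻¹⁷) N

v×B = (0, 232, 238) N/C.
E + v×B = (-540, 612, 238) N/C.
F = q(E + v×B) = (3.204×10⁻¹⁹ C)·(-540, 612, 238) = (-1.73×10⁻¹⁶, 1.96×10⁻¹⁶, 7.62×10⁻¹⁷) N.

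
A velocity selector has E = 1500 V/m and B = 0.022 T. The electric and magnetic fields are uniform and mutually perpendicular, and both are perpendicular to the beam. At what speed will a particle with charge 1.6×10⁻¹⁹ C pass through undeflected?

v = 6.8×10⁴ m/s

Zero net Lorentz force requires |qE| = |q v×B|, i.e. E = vB.
v = E/B = 1500/0.022 = 6.8×10⁴ m/s.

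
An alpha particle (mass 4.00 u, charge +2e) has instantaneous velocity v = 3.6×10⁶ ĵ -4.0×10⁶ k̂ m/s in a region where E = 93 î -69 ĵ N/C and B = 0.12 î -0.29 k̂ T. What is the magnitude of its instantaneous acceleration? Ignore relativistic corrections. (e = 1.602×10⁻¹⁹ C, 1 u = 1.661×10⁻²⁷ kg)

v×B = (-1.04×10⁶, -4.80×10⁵, -4.32×10⁵) N/C.
E + v×B = (-1.04×10⁶, -4.80×10⁵, -4.32×10⁵) N/C.
F = q(E + v×B) = (3.204×10⁻¹⁹ C)·(-1.04×10⁶, -4.80×10⁵, -4.32×10⁵) = (-3.34×10⁻¹³, -1.54×10⁻¹³, -1.38×10⁻¹³) N.
|a| = |F|/m = 3.933×10⁻¹³/6.644×10⁻²⁷ ≈ 5.92×10¹³ m/s².

|a| ≈ 5.92×10¹³ m/s²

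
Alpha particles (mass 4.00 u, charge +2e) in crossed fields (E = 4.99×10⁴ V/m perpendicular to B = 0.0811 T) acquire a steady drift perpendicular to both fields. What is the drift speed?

v_d ≈ 6.15×10⁵ m/s

The E×B drift speed is v_d = E/B.
v_d = 4.99×10⁴/0.0811 = 6.15×10⁵ m/s.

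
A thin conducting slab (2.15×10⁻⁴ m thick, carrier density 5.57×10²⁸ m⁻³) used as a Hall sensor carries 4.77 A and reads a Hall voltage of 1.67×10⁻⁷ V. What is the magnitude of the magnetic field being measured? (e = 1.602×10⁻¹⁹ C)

B ≈ 0.0672 T

From V_H = IB/(n e t), B = V_H n e t / I.
B = (1.67×10⁻⁷)(5.57×10²⁸)(1.602×10⁻¹⁹)(2.15×10⁻⁴)/4.77 ≈ 0.0672 T.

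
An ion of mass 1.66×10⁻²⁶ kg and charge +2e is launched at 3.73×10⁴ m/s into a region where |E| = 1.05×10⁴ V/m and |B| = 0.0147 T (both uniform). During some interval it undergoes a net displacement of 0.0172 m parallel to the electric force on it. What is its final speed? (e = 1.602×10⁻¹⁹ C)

v_f ≈ 9.14×10⁴ m/s

B does no work; ΔKE = |q|E d.
½mv_f² = ½mv₀² + |q|Ed = ½(1.66×10⁻²⁶)(3.73×10⁴)² + (3.204×10⁻¹⁹)(1.05×10⁴)(0.0172) ≈ 1.155×10⁻¹⁷ J + 5.786×10⁻¹⁷ J ≈ 6.941×10⁻¹⁷ J.
v_f = √(2·6.941×10⁻¹⁷/1.66×10⁻²⁶) ≈ 9.14×10⁴ m/s.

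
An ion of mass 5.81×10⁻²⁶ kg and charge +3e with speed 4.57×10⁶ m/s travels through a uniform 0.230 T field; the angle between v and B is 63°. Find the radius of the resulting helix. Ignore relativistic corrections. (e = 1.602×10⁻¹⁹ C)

v⊥ = v sinθ = 4.57×10⁶·sin63° ≈ 4.072×10⁶ m/s.
r = m v⊥/(|q|B) = (5.81×10⁻²⁶)(4.072×10⁶)/((4.806×10⁻¹⁹)(0.230)) ≈ 2.14 m.

r ≈ 2.14 m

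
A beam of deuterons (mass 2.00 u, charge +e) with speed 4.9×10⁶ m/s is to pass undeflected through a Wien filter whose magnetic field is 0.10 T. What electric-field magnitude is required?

E = 4.9×10⁵ V/m

For straight-line motion qE = qvB, so E = vB.
E = 4.9×10⁶ × 0.10 = 4.9×10⁵ V/m.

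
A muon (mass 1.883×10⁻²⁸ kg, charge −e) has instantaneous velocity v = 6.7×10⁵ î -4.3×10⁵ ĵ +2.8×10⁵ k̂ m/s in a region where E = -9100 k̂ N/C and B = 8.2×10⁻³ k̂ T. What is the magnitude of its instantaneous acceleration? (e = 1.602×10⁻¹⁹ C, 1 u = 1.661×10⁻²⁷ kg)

v×B = (-3530, -5490, 0) N/C.
E + v×B = (-3530, -5490, -9100) N/C.
F = q(E + v×B) = (−1.602×10⁻¹⁹ C)·(-3530, -5490, -9100) = (5.65×10⁻¹⁶, 8.80×10⁻¹⁶, 1.46×10⁻¹⁵) N.
|a| = |F|/m = 1.794×10⁻¹⁵/1.883×10⁻²⁸ ≈ 9.53×10¹² m/s².

|a| ≈ 9.53×10¹² m/s²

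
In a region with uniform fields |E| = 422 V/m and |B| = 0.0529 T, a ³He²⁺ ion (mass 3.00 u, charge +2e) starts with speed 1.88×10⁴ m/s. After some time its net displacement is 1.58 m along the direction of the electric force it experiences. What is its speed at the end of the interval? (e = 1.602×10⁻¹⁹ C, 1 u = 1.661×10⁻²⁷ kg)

B does no work; ΔKE = |q|E d.
½mv_f² = ½mv₀² + |q|Ed = ½(4.983×10⁻²⁷)(1.88×10⁴)² + (3.204×10⁻¹⁹)(422)(1.58) ≈ 8.806×10⁻¹⁹ J + 2.136×10⁻¹⁶ J ≈ 2.145×10⁻¹⁶ J.
v_f = √(2·2.145×10⁻¹⁶/4.983×10⁻²⁷) ≈ 2.93×10⁵ m/s.

v_f ≈ 2.93×10⁵ m/s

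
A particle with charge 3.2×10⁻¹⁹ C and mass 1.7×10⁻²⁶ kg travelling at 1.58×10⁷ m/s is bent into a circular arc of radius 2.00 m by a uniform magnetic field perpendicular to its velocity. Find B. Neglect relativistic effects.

From |q|vB = mv²/r, B = mv/(|q|r).
B = (1.7×10⁻²⁶)(1.58×10⁷)/((3.2×10⁻¹⁹)(2.00)) ≈ 0.420 T.

B ≈ 0.420 T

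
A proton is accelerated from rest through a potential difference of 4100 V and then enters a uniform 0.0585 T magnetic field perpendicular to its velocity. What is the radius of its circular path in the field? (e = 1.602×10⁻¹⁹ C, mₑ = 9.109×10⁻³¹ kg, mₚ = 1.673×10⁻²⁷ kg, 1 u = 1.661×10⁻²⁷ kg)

r ≈ 0.158 m

Acceleration: |q|V = ½mv² ⇒ v = √(2|q|V/m) = √(2·1.602×10⁻¹⁹·4100/1.673×10⁻²⁷) ≈ 8.861×10⁵ m/s.
In the field: r = mv/(|q|B) = (1.673×10⁻²⁷)(8.861×10⁵)/((1.602×10⁻¹⁹)(0.0585)) ≈ 0.158 m.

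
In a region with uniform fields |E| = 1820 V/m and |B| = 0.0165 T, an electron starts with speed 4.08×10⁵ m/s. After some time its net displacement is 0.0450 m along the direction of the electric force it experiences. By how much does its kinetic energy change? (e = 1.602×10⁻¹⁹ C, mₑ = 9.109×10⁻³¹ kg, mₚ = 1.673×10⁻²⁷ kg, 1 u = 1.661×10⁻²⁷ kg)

ΔKE ≈ 1.31×10⁻¹⁷ J

The magnetic force is always ⟂ v and does no work; only the electric force changes KE.
ΔKE = F_E · d = |q|E d = (1.602×10⁻¹⁹)(1820)(0.0450) ≈ 1.31×10⁻¹⁷ J.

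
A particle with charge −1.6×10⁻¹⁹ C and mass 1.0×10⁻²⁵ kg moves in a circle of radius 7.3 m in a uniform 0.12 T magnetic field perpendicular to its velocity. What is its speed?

v ≈ 1.4×10⁶ m/s

From |q|vB = mv²/r, v = |q|Br/m.
v = (1.6×10⁻¹⁹)(0.12)(7.3)/1.0×10⁻²⁵ ≈ 1.4×10⁶ m/s.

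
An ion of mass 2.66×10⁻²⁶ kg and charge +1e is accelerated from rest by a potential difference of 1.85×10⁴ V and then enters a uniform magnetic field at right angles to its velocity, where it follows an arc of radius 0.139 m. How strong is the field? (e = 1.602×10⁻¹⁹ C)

B ≈ 0.564 T

v = √(2|q|V/m) = √(2·1.602×10⁻¹⁹·1.85×10⁴/2.66×10⁻²⁶) ≈ 4.721×10⁵ m/s.
B = mv/(|q|r) = (2.66×10⁻²⁶)(4.721×10⁵)/((1.602×10⁻¹⁹)(0.139)) ≈ 0.564 T.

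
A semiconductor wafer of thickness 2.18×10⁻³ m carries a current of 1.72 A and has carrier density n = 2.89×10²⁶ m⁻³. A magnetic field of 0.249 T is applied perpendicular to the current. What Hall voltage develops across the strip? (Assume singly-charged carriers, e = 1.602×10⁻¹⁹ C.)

V_H ≈ 4.24×10⁻⁶ V

V_H = IB/(n e t).
V_H = (1.72)(0.249)/((2.89×10²⁶)(1.602×10⁻¹⁹)(2.18×10⁻³)) ≈ 4.24×10⁻⁶ V.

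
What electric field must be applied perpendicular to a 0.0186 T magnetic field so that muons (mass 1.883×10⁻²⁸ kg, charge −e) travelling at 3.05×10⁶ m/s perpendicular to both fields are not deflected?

For straight-line motion qE = qvB, so E = vB.
E = 3.05×10⁶ × 0.0186 = 5.67×10⁴ V/m.

E = 5.67×10⁴ V/m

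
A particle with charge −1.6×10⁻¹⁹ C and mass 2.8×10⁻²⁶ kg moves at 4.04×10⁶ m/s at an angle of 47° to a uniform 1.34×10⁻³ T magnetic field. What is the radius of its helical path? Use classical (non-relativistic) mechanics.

v⊥ = v sinθ = 4.04×10⁶·sin47° ≈ 2.955×10⁶ m/s.
r = m v⊥/(|q|B) = (2.8×10⁻²⁶)(2.955×10⁶)/((1.6×10⁻¹⁹)(1.34×10⁻³)) ≈ 386 m.

r ≈ 386 m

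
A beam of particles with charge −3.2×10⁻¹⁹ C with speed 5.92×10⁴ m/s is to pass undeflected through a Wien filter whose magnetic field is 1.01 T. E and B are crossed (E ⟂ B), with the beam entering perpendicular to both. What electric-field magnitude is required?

For straight-line motion qE = qvB, so E = vB.
E = 5.92×10⁴ × 1.01 = 5.98×10⁴ V/m.

E = 5.98×10⁴ V/m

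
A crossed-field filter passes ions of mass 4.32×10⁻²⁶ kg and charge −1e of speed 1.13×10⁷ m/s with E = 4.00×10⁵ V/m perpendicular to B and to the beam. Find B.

Balance of forces in the selector: qE = qvB ⇒ B = E/v.
B = 4.00×10⁵/1.13×10⁷ = 0.0354 T.

B = 0.0354 T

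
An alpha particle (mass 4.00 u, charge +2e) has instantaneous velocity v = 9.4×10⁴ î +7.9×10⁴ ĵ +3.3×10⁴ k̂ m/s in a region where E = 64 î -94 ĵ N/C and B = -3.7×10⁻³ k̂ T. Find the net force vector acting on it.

v×B = (-292, 348, 0) N/C.
E + v×B = (-228, 254, 0) N/C.
F = q(E + v×B) = (3.204×10⁻¹⁹ C)·(-228, 254, 0) = (-7.31×10⁻¹⁷, 8.13×10⁻¹⁷, 0) N.

F ≈ (-7.31×10⁻¹⁷, 8.13×10⁻¹⁷, 0) N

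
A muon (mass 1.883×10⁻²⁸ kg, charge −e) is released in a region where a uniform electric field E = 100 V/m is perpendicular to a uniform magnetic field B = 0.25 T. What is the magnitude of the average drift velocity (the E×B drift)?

The steady drift has the magnetic force balancing the electric force, so v_d = E/B.
v_d = 100/0.25 = 400 m/s.

v_d ≈ 400 m/s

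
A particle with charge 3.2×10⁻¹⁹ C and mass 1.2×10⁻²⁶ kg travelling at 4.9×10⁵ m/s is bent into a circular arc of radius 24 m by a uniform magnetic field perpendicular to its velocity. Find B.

From |q|vB = mv²/r, B = mv/(|q|r).
B = (1.2×10⁻²⁶)(4.9×10⁵)/((3.2×10⁻¹⁹)(24)) ≈ 7.7×10⁻⁴ T.

B ≈ 7.7×10⁻⁴ T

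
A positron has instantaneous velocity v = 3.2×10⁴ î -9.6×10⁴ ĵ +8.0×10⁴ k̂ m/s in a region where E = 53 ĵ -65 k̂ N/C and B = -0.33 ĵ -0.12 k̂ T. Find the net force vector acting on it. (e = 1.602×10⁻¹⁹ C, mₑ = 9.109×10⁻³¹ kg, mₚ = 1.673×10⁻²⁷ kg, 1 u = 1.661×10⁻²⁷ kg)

F ≈ (6.07×10⁻¹⁵, 6.24×10⁻¹⁶, -1.70×10⁻¹⁵) N

v×B = (3.79×10⁴, 3840, -1.06×10⁴) N/C.
E + v×B = (3.79×10⁴, 3890, -1.06×10⁴) N/C.
F = q(E + v×B) = (1.602×10⁻¹⁹ C)·(3.79×10⁴, 3890, -1.06×10⁴) = (6.07×10⁻¹⁵, 6.24×10⁻¹⁶, -1.70×10⁻¹⁵) N.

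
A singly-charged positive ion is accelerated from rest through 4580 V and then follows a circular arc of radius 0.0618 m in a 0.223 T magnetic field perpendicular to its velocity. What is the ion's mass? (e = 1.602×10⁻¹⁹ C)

m ≈ 3.32×10⁻²⁷ kg

Combine |q|V = ½mv² and r = mv/(|q|B): eliminate v to get m = qB²r²/(2V).
m = (1.602×10⁻¹⁹)(0.223)²(0.0618)²/(2·4580) ≈ 3.32×10⁻²⁷ kg.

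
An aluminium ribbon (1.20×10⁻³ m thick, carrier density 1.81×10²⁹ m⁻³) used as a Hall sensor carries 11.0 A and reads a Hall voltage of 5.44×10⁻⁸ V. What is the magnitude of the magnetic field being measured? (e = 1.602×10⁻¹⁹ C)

From V_H = IB/(n e t), B = V_H n e t / I.
B = (5.44×10⁻⁸)(1.81×10²⁹)(1.602×10⁻¹⁹)(1.20×10⁻³)/11.0 ≈ 0.172 T.

B ≈ 0.172 T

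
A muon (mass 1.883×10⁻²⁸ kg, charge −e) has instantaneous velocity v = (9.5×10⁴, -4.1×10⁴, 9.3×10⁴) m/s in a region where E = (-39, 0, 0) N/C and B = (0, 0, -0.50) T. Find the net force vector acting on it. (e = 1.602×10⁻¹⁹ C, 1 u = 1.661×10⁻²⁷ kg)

F ≈ (-3.28×10⁻¹⁵, -7.61×10⁻¹⁵, 0) N

v×B = (2.05×10⁴, 4.75×10⁴, 0) N/C.
E + v×B = (2.05×10⁴, 4.75×10⁴, 0) N/C.
F = q(E + v×B) = (−1.602×10⁻¹⁹ C)·(2.05×10⁴, 4.75×10⁴, 0) = (-3.28×10⁻¹⁵, -7.61×10⁻¹⁵, 0) N.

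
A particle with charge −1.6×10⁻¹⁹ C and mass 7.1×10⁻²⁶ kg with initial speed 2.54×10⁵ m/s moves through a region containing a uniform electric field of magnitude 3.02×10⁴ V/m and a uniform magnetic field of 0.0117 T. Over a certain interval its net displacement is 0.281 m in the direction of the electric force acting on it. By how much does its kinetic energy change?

ΔKE ≈ 1.36×10⁻¹⁵ J

The magnetic force is always ⟂ v and does no work; only the electric force changes KE.
ΔKE = F_E · d = |q|E d = (1.6×10⁻¹⁹)(3.02×10⁴)(0.281) ≈ 1.36×10⁻¹⁵ J.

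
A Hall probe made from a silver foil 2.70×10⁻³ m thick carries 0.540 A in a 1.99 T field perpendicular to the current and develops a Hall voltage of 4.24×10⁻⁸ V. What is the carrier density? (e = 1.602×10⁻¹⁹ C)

n ≈ 5.86×10²⁸ m⁻³

From V_H = IB/(n e t), n = IB/(V_H e t).
n = (0.540)(1.99)/((4.24×10⁻⁸)(1.602×10⁻¹⁹)(2.70×10⁻³)) ≈ 5.86×10²⁸ m⁻³.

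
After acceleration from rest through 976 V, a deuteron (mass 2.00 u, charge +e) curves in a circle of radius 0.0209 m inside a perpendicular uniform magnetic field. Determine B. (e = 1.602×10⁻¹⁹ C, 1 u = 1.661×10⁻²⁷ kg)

v = √(2|q|V/m) = √(2·1.602×10⁻¹⁹·976/3.322×10⁻²⁷) ≈ 3.068×10⁵ m/s.
B = mv/(|q|r) = (3.322×10⁻²⁷)(3.068×10⁵)/((1.602×10⁻¹⁹)(0.0209)) ≈ 0.304 T.

B ≈ 0.304 T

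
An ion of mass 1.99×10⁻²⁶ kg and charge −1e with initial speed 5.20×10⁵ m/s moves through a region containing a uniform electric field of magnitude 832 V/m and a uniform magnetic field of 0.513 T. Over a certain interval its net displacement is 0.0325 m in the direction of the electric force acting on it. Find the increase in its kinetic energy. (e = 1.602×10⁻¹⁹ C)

ΔKE ≈ 4.33×10⁻¹⁸ J

The magnetic force is always ⟂ v and does no work; only the electric force changes KE.
ΔKE = F_E · d = |q|E d = (1.602×10⁻¹⁹)(832)(0.0325) ≈ 4.33×10⁻¹⁸ J.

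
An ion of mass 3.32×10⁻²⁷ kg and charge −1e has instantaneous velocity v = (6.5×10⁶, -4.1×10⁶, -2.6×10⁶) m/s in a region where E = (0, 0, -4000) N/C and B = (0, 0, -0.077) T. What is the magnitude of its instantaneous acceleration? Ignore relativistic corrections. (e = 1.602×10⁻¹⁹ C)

v×B = (3.16×10⁵, 5.00×10⁵, 0) N/C.
E + v×B = (3.16×10⁵, 5.00×10⁵, -4000) N/C.
F = q(E + v×B) = (−1.602×10⁻¹⁹ C)·(3.16×10⁵, 5.00×10⁵, -4000) = (-5.06×10⁻¹⁴, -8.02×10⁻¹⁴, 6.41×10⁻¹⁶) N.
|a| = |F|/m = 9.480×10⁻¹⁴/3.32×10⁻²⁷ ≈ 2.86×10¹³ m/s².

|a| ≈ 2.86×10¹³ m/s²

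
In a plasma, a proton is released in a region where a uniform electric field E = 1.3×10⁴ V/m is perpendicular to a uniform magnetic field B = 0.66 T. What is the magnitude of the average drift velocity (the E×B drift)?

The E×B drift speed is v_d = E/B.
v_d = 1.3×10⁴/0.66 = 2.0×10⁴ m/s.

v_d ≈ 2.0×10⁴ m/s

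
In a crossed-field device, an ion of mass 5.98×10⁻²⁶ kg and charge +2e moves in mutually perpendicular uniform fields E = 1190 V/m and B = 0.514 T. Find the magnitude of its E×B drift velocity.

The E×B drift speed is v_d = E/B.
v_d = 1190/0.514 = 2320 m/s.

v_d ≈ 2320 m/s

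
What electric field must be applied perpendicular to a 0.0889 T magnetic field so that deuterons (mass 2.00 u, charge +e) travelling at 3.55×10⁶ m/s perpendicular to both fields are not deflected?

For straight-line motion qE = qvB, so E = vB.
E = 3.55×10⁶ × 0.0889 = 3.16×10⁵ V/m.

E = 3.16×10⁵ V/m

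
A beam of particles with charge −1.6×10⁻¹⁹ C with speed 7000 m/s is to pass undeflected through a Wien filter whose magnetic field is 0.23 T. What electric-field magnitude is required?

E = 1600 V/m

For straight-line motion qE = qvB, so E = vB.
E = 7000 × 0.23 = 1600 V/m.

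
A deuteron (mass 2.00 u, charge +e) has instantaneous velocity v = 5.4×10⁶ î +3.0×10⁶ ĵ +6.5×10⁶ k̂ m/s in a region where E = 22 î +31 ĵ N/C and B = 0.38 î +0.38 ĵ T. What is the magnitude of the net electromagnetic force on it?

|F| ≈ 5.78×10⁻¹³ N

v×B = (-2.47×10⁶, 2.47×10⁶, 9.12×10⁵) N/C.
E + v×B = (-2.47×10⁶, 2.47×10⁶, 9.12×10⁵) N/C.
F = q(E + v×B) = (1.602×10⁻¹⁹ C)·(-2.47×10⁶, 2.47×10⁶, 9.12×10⁵) = (-3.96×10⁻¹³, 3.96×10⁻¹³, 1.46×10⁻¹³) N.
|F| = 5.78×10⁻¹³ N.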